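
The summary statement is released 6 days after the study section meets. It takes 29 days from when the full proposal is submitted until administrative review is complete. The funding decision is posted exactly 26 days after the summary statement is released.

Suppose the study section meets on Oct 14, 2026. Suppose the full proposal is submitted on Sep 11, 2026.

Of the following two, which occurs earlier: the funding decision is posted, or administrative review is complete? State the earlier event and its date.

Administrative review is complete — Oct 10, 2026

The study section meets: Oct 14, 2026.
The summary statement is released: Oct 14, 2026 + 6 days = Oct 20, 2026.
The funding decision is posted: Oct 20, 2026 + 26 days = Nov 15, 2026.
The full proposal is submitted: Sep 11, 2026.
Administrative review is complete: Sep 11, 2026 + 29 days = Oct 10, 2026.
Comparing: the funding decision is posted on Nov 15, 2026 vs administrative review is complete on Oct 10, 2026. Earlier: administrative review is complete.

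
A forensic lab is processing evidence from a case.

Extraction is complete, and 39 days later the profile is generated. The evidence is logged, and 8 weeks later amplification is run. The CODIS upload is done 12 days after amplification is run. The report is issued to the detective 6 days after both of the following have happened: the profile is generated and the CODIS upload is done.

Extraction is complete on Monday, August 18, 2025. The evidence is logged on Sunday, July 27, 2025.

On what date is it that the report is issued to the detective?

Thursday, October 9, 2025

Extraction is complete: Aug 18, 2025.
The profile is generated: Aug 18, 2025 + 39 days = Sep 26, 2025.
The evidence is logged: Jul 27, 2025.
Amplification is run: Jul 27, 2025 + 8 weeks = Sep 21, 2025.
The CODIS upload is done: Sep 21, 2025 + 12 days = Oct 3, 2025.
Both prerequisites met — the profile is generated (Sep 26, 2025), the CODIS upload is done (Oct 3, 2025); the later is Oct 3, 2025.
The report is issued to the detective: Oct 3, 2025 + 6 days = Oct 9, 2025.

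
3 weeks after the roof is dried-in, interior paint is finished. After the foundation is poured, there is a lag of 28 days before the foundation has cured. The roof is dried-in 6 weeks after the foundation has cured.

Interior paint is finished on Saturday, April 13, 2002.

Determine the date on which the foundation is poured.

Interior paint is finished: Apr 13, 2002.
The roof is dried-in: Apr 13, 2002 − 3 weeks = Mar 23, 2002.
The foundation has cured: Mar 23, 2002 − 6 weeks = Feb 9, 2002.
The foundation is poured: Feb 9, 2002 − 28 days = Jan 12, 2002.

Saturday, January 12, 2002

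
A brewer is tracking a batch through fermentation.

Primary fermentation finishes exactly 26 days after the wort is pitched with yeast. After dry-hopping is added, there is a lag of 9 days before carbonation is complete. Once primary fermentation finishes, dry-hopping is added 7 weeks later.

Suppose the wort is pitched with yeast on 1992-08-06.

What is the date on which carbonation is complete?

1992-10-29

The wort is pitched with yeast: Aug 6, 1992.
Primary fermentation finishes: Aug 6, 1992 + 26 days = Sep 1, 1992.
Dry-hopping is added: Sep 1, 1992 + 7 weeks = Oct 20, 1992.
Carbonation is complete: Oct 20, 1992 + 9 days = Oct 29, 1992.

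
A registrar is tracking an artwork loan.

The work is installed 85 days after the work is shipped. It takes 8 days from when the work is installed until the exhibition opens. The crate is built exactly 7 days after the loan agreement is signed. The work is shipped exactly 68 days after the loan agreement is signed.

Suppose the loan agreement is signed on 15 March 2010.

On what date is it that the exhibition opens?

The loan agreement is signed: Mar 15, 2010.
The work is shipped: Mar 15, 2010 + 68 days = May 22, 2010.
The work is installed: May 22, 2010 + 85 days = Aug 15, 2010.
The exhibition opens: Aug 15, 2010 + 8 days = Aug 23, 2010.

23 August 2010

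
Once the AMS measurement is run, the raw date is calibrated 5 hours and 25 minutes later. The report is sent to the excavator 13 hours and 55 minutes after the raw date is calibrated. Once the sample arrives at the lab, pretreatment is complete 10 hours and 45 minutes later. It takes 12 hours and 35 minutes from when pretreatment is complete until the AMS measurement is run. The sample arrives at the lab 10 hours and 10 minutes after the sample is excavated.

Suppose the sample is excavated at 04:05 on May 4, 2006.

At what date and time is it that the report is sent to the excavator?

The sample is excavated: 04:05 May 4, 2006.
The sample arrives at the lab: 04:05 May 4, 2006 + 10h10m = 14:15 May 4, 2006.
Pretreatment is complete: 14:15 May 4, 2006 + 10h45m = 01:00 May 5, 2006.
The AMS measurement is run: 01:00 May 5, 2006 + 12h35m = 13:35 May 5, 2006.
The raw date is calibrated: 13:35 May 5, 2006 + 5h25m = 19:00 May 5, 2006.
The report is sent to the excavator: 19:00 May 5, 2006 + 13h55m = 08:55 May 6, 2006.

08:55 on May 6, 2006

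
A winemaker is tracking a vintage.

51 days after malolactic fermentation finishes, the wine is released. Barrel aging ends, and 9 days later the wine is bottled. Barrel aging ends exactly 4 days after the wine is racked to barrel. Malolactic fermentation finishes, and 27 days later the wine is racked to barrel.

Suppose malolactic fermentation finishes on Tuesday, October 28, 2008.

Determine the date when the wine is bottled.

Malolactic fermentation finishes: Oct 28, 2008.
The wine is racked to barrel: Oct 28, 2008 + 27 days = Nov 24, 2008.
Barrel aging ends: Nov 24, 2008 + 4 days = Nov 28, 2008.
The wine is bottled: Nov 28, 2008 + 9 days = Dec 7, 2008.

Sunday, December 7, 2008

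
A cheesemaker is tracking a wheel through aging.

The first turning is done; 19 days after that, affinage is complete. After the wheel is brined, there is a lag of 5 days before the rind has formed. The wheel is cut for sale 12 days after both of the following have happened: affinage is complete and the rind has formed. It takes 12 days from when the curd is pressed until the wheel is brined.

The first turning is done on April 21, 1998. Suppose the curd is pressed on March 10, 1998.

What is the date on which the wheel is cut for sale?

The first turning is done: Apr 21, 1998.
Affinage is complete: Apr 21, 1998 + 19 days = May 10, 1998.
The curd is pressed: Mar 10, 1998.
The wheel is brined: Mar 10, 1998 + 12 days = Mar 22, 1998.
The rind has formed: Mar 22, 1998 + 5 days = Mar 27, 1998.
Both prerequisites met — affinage is complete (May 10, 1998), the rind has formed (Mar 27, 1998); the later is May 10, 1998.
The wheel is cut for sale: May 10, 1998 + 12 days = May 22, 1998.

May 22, 1998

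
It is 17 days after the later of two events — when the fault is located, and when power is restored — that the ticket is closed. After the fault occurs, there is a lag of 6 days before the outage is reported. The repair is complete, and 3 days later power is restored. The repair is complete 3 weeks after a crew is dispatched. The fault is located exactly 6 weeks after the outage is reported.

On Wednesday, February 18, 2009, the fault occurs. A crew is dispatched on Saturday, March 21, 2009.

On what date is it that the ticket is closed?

The fault occurs: Feb 18, 2009.
The outage is reported: Feb 18, 2009 + 6 days = Feb 24, 2009.
The fault is located: Feb 24, 2009 + 6 weeks = Apr 7, 2009.
A crew is dispatched: Mar 21, 2009.
The repair is complete: Mar 21, 2009 + 3 weeks = Apr 11, 2009.
Power is restored: Apr 11, 2009 + 3 days = Apr 14, 2009.
Both prerequisites met — the fault is located (Apr 7, 2009), power is restored (Apr 14, 2009); the later is Apr 14, 2009.
The ticket is closed: Apr 14, 2009 + 17 days = May 1, 2009.

Friday, May 1, 2009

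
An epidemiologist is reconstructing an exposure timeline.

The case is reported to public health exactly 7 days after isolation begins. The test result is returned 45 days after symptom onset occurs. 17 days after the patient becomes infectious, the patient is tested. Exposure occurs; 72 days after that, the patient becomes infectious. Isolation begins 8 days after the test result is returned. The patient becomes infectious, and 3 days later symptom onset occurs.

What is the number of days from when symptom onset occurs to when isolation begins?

53 days

Causal path: symptom onset occurs → the test result is returned → isolation begins.
Total delay along the path: 45 + 8 = 53 days.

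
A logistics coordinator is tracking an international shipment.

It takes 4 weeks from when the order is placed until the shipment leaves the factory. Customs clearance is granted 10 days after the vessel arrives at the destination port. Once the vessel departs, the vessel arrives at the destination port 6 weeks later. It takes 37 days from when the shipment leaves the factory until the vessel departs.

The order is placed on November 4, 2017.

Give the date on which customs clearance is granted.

March 1, 2018

The order is placed: Nov 4, 2017.
The shipment leaves the factory: Nov 4, 2017 + 4 weeks = Dec 2, 2017.
The vessel departs: Dec 2, 2017 + 37 days = Jan 8, 2018.
The vessel arrives at the destination port: Jan 8, 2018 + 6 weeks = Feb 19, 2018.
Customs clearance is granted: Feb 19, 2018 + 10 days = Mar 1, 2018.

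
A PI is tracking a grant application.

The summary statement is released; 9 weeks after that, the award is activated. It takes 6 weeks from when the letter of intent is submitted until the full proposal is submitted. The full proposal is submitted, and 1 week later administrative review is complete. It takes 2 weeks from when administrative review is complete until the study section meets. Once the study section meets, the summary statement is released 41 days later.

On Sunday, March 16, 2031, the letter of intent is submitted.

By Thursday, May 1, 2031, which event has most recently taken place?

The letter of intent is submitted: Mar 16, 2031.
The full proposal is submitted: Mar 16, 2031 + 6 weeks = Apr 27, 2031.
Administrative review is complete: Apr 27, 2031 + 1 week = May 4, 2031.
The study section meets: May 4, 2031 + 2 weeks = May 18, 2031.
The summary statement is released: May 18, 2031 + 41 days = Jun 28, 2031.
The award is activated: Jun 28, 2031 + 9 weeks = Aug 30, 2031.
May 1, 2031 falls between when the full proposal is submitted (Apr 27, 2031) and when administrative review is complete (May 4, 2031).

The full proposal is submitted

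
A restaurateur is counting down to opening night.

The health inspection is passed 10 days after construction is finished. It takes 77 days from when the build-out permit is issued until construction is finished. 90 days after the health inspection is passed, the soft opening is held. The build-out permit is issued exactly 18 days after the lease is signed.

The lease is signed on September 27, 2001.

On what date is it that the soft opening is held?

The lease is signed: Sep 27, 2001.
The build-out permit is issued: Sep 27, 2001 + 18 days = Oct 15, 2001.
Construction is finished: Oct 15, 2001 + 77 days = Dec 31, 2001.
The health inspection is passed: Dec 31, 2001 + 10 days = Jan 10, 2002.
The soft opening is held: Jan 10, 2002 + 90 days = Apr 10, 2002.

April 10, 2002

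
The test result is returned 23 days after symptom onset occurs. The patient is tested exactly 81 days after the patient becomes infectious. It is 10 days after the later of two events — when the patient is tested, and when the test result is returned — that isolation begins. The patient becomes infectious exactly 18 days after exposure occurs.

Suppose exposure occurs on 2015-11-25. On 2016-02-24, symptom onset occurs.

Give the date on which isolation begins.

2016-03-28

Exposure occurs: Nov 25, 2015.
The patient becomes infectious: Nov 25, 2015 + 18 days = Dec 13, 2015.
The patient is tested: Dec 13, 2015 + 81 days = Mar 3, 2016.
Symptom onset occurs: Feb 24, 2016.
The test result is returned: Feb 24, 2016 + 23 days = Mar 18, 2016.
Both prerequisites met — the patient is tested (Mar 3, 2016), the test result is returned (Mar 18, 2016); the later is Mar 18, 2016.
Isolation begins: Mar 18, 2016 + 10 days = Mar 28, 2016.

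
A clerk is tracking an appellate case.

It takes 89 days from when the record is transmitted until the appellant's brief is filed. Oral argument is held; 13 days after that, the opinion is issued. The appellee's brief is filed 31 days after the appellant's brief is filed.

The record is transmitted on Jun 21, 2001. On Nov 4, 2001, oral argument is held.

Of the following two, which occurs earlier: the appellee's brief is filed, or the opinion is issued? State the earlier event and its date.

The appellee's brief is filed — Oct 19, 2001

The record is transmitted: Jun 21, 2001.
The appellant's brief is filed: Jun 21, 2001 + 89 days = Sep 18, 2001.
The appellee's brief is filed: Sep 18, 2001 + 31 days = Oct 19, 2001.
Oral argument is held: Nov 4, 2001.
The opinion is issued: Nov 4, 2001 + 13 days = Nov 17, 2001.
Comparing: the appellee's brief is filed on Oct 19, 2001 vs the opinion is issued on Nov 17, 2001. Earlier: the appellee's brief is filed.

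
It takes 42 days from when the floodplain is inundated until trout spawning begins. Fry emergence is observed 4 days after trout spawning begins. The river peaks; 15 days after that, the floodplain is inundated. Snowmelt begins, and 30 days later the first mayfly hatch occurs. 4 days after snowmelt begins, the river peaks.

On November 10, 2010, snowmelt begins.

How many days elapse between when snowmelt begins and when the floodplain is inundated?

Causal path: snowmelt begins → the river peaks → the floodplain is inundated.
Total delay along the path: 4 + 15 = 19 days.

19 days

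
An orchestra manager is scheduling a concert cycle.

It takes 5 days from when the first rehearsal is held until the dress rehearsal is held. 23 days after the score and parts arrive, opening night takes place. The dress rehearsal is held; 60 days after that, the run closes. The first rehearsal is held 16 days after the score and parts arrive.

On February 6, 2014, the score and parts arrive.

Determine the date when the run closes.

The score and parts arrive: Feb 6, 2014.
The first rehearsal is held: Feb 6, 2014 + 16 days = Feb 22, 2014.
The dress rehearsal is held: Feb 22, 2014 + 5 days = Feb 27, 2014.
The run closes: Feb 27, 2014 + 60 days = Apr 28, 2014.

April 28, 2014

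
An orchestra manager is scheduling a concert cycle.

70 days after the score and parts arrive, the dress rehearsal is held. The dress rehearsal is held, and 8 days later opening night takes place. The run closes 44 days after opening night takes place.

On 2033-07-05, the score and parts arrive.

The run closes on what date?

2033-11-04

The score and parts arrive: Jul 5, 2033.
The dress rehearsal is held: Jul 5, 2033 + 70 days = Sep 13, 2033.
Opening night takes place: Sep 13, 2033 + 8 days = Sep 21, 2033.
The run closes: Sep 21, 2033 + 44 days = Nov 4, 2033.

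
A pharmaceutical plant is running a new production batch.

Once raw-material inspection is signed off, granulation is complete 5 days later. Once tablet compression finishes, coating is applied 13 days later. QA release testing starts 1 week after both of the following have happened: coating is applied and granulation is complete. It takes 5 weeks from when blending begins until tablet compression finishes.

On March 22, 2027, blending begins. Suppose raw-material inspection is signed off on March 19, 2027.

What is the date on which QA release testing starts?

May 16, 2027

Blending begins: Mar 22, 2027.
Tablet compression finishes: Mar 22, 2027 + 5 weeks = Apr 26, 2027.
Coating is applied: Apr 26, 2027 + 13 days = May 9, 2027.
Raw-material inspection is signed off: Mar 19, 2027.
Granulation is complete: Mar 19, 2027 + 5 days = Mar 24, 2027.
Both prerequisites met — coating is applied (May 9, 2027), granulation is complete (Mar 24, 2027); the later is May 9, 2027.
QA release testing starts: May 9, 2027 + 1 week = May 16, 2027.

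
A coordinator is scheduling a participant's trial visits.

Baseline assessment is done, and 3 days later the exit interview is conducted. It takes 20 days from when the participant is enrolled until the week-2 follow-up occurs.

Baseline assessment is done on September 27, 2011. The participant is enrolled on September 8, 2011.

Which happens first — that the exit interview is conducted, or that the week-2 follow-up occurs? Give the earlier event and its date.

The week-2 follow-up occurs — September 28, 2011

Baseline assessment is done: Sep 27, 2011.
The exit interview is conducted: Sep 27, 2011 + 3 days = Sep 30, 2011.
The participant is enrolled: Sep 8, 2011.
The week-2 follow-up occurs: Sep 8, 2011 + 20 days = Sep 28, 2011.
Comparing: the exit interview is conducted on Sep 30, 2011 vs the week-2 follow-up occurs on Sep 28, 2011. Earlier: the week-2 follow-up occurs.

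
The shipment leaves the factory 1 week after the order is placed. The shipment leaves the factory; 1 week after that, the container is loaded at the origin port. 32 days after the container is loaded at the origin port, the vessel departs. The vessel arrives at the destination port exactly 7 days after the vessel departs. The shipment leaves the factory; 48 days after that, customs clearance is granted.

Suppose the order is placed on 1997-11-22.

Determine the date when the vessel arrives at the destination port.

1998-01-14

The order is placed: Nov 22, 1997.
The shipment leaves the factory: Nov 22, 1997 + 1 week = Nov 29, 1997.
The container is loaded at the origin port: Nov 29, 1997 + 1 week = Dec 6, 1997.
The vessel departs: Dec 6, 1997 + 32 days = Jan 7, 1998.
The vessel arrives at the destination port: Jan 7, 1998 + 7 days = Jan 14, 1998.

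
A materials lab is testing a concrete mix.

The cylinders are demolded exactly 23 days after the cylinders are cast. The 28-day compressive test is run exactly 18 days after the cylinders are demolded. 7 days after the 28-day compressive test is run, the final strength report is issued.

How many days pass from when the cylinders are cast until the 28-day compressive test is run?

41 days

Causal path: the cylinders are cast → the cylinders are demolded → the 28-day compressive test is run.
Total delay along the path: 23 + 18 = 41 days.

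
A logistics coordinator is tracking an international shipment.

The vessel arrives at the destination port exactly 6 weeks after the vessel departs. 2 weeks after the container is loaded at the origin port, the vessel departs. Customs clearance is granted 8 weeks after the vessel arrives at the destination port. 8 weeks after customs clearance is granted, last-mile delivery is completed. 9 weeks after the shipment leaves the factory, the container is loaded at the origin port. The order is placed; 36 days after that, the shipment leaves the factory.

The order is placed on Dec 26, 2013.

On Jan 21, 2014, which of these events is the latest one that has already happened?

The order is placed: Dec 26, 2013.
The shipment leaves the factory: Dec 26, 2013 + 36 days = Jan 31, 2014.
The container is loaded at the origin port: Jan 31, 2014 + 9 weeks = Apr 4, 2014.
The vessel departs: Apr 4, 2014 + 2 weeks = Apr 18, 2014.
The vessel arrives at the destination port: Apr 18, 2014 + 6 weeks = May 30, 2014.
Customs clearance is granted: May 30, 2014 + 8 weeks = Jul 25, 2014.
Last-mile delivery is completed: Jul 25, 2014 + 8 weeks = Sep 19, 2014.
Jan 21, 2014 falls between when the order is placed (Dec 26, 2013) and when the shipment leaves the factory (Jan 31, 2014).

The order is placed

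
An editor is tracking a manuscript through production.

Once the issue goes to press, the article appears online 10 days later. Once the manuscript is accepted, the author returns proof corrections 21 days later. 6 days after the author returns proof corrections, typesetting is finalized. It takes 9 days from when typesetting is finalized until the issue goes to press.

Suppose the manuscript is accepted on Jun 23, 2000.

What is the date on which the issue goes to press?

Jul 29, 2000

The manuscript is accepted: Jun 23, 2000.
The author returns proof corrections: Jun 23, 2000 + 21 days = Jul 14, 2000.
Typesetting is finalized: Jul 14, 2000 + 6 days = Jul 20, 2000.
The issue goes to press: Jul 20, 2000 + 9 days = Jul 29, 2000.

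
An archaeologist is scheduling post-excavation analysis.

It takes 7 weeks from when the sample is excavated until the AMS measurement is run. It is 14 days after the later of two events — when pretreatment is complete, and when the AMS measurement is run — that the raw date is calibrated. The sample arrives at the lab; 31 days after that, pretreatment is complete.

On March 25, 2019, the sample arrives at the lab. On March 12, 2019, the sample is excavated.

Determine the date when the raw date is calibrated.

May 14, 2019

The sample arrives at the lab: Mar 25, 2019.
Pretreatment is complete: Mar 25, 2019 + 31 days = Apr 25, 2019.
The sample is excavated: Mar 12, 2019.
The AMS measurement is run: Mar 12, 2019 + 7 weeks = Apr 30, 2019.
Both prerequisites met — pretreatment is complete (Apr 25, 2019), the AMS measurement is run (Apr 30, 2019); the later is Apr 30, 2019.
The raw date is calibrated: Apr 30, 2019 + 14 days = May 14, 2019.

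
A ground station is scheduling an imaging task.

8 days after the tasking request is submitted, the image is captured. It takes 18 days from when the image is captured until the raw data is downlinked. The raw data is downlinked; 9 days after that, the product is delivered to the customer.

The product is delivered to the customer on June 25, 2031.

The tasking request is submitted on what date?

May 21, 2031

The product is delivered to the customer: Jun 25, 2031.
The raw data is downlinked: Jun 25, 2031 − 9 days = Jun 16, 2031.
The image is captured: Jun 16, 2031 − 18 days = May 29, 2031.
The tasking request is submitted: May 29, 2031 − 8 days = May 21, 2031.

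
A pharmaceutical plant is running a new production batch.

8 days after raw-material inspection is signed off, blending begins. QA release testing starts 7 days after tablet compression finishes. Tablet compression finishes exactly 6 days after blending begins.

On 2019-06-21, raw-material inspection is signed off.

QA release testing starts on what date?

2019-07-12

Raw-material inspection is signed off: Jun 21, 2019.
Blending begins: Jun 21, 2019 + 8 days = Jun 29, 2019.
Tablet compression finishes: Jun 29, 2019 + 6 days = Jul 5, 2019.
QA release testing starts: Jul 5, 2019 + 7 days = Jul 12, 2019.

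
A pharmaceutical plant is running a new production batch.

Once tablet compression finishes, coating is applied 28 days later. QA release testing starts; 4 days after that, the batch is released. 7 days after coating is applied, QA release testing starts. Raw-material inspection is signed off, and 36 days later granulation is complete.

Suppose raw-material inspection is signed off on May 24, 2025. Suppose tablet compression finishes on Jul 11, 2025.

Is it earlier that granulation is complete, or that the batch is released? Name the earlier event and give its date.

Granulation is complete — Jun 29, 2025

Raw-material inspection is signed off: May 24, 2025.
Granulation is complete: May 24, 2025 + 36 days = Jun 29, 2025.
Tablet compression finishes: Jul 11, 2025.
Coating is applied: Jul 11, 2025 + 28 days = Aug 8, 2025.
QA release testing starts: Aug 8, 2025 + 7 days = Aug 15, 2025.
The batch is released: Aug 15, 2025 + 4 days = Aug 19, 2025.
Comparing: granulation is complete on Jun 29, 2025 vs the batch is released on Aug 19, 2025. Earlier: granulation is complete.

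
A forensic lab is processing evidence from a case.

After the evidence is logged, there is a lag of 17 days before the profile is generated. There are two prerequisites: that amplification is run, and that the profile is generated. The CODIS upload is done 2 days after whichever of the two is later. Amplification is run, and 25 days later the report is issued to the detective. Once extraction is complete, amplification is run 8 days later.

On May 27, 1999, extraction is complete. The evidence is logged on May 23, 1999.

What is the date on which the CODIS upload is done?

Extraction is complete: May 27, 1999.
Amplification is run: May 27, 1999 + 8 days = Jun 4, 1999.
The evidence is logged: May 23, 1999.
The profile is generated: May 23, 1999 + 17 days = Jun 9, 1999.
Both prerequisites met — amplification is run (Jun 4, 1999), the profile is generated (Jun 9, 1999); the later is Jun 9, 1999.
The CODIS upload is done: Jun 9, 1999 + 2 days = Jun 11, 1999.

Jun 11, 1999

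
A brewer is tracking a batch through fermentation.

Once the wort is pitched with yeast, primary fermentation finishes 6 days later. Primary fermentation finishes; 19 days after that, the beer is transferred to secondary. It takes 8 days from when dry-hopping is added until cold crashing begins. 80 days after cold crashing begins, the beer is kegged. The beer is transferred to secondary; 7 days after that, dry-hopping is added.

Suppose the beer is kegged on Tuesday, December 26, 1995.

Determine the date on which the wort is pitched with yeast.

Monday, August 28, 1995

The beer is kegged: Dec 26, 1995.
Cold crashing begins: Dec 26, 1995 − 80 days = Oct 7, 1995.
Dry-hopping is added: Oct 7, 1995 − 8 days = Sep 29, 1995.
The beer is transferred to secondary: Sep 29, 1995 − 7 days = Sep 22, 1995.
Primary fermentation finishes: Sep 22, 1995 − 19 days = Sep 3, 1995.
The wort is pitched with yeast: Sep 3, 1995 − 6 days = Aug 28, 1995.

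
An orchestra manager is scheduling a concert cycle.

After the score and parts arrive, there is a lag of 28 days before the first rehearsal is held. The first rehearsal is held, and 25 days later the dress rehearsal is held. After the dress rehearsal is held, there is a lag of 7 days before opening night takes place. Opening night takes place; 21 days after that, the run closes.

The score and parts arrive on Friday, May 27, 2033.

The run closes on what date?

Tuesday, August 16, 2033

The score and parts arrive: May 27, 2033.
The first rehearsal is held: May 27, 2033 + 28 days = Jun 24, 2033.
The dress rehearsal is held: Jun 24, 2033 + 25 days = Jul 19, 2033.
Opening night takes place: Jul 19, 2033 + 7 days = Jul 26, 2033.
The run closes: Jul 26, 2033 + 21 days = Aug 16, 2033.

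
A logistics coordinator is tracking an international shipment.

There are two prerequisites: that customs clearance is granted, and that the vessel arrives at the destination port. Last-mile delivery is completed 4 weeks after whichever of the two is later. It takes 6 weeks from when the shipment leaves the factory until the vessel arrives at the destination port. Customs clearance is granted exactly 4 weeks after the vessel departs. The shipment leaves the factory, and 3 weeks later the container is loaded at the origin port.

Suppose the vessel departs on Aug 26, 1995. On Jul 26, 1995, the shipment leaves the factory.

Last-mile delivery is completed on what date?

The vessel departs: Aug 26, 1995.
Customs clearance is granted: Aug 26, 1995 + 4 weeks = Sep 23, 1995.
The shipment leaves the factory: Jul 26, 1995.
The vessel arrives at the destination port: Jul 26, 1995 + 6 weeks = Sep 6, 1995.
Both prerequisites met — customs clearance is granted (Sep 23, 1995), the vessel arrives at the destination port (Sep 6, 1995); the later is Sep 23, 1995.
Last-mile delivery is completed: Sep 23, 1995 + 4 weeks = Oct 21, 1995.

Oct 21, 1995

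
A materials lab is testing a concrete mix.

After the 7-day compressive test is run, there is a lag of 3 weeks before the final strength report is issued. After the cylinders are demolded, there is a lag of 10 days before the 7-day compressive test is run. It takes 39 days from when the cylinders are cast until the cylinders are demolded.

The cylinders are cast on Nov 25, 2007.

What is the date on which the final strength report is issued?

The cylinders are cast: Nov 25, 2007.
The cylinders are demolded: Nov 25, 2007 + 39 days = Jan 3, 2008.
The 7-day compressive test is run: Jan 3, 2008 + 10 days = Jan 13, 2008.
The final strength report is issued: Jan 13, 2008 + 3 weeks = Feb 3, 2008.

Feb 3, 2008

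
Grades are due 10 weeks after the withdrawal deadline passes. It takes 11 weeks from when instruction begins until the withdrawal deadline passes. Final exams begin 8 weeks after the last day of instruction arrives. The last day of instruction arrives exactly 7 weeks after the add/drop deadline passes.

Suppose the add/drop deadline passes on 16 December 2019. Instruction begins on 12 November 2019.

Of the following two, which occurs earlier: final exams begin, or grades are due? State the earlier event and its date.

Final exams begin — 30 March 2020

The add/drop deadline passes: Dec 16, 2019.
The last day of instruction arrives: Dec 16, 2019 + 7 weeks = Feb 3, 2020.
Final exams begin: Feb 3, 2020 + 8 weeks = Mar 30, 2020.
Instruction begins: Nov 12, 2019.
The withdrawal deadline passes: Nov 12, 2019 + 11 weeks = Jan 28, 2020.
Grades are due: Jan 28, 2020 + 10 weeks = Apr 7, 2020.
Comparing: final exams begin on Mar 30, 2020 vs grades are due on Apr 7, 2020. Earlier: final exams begin.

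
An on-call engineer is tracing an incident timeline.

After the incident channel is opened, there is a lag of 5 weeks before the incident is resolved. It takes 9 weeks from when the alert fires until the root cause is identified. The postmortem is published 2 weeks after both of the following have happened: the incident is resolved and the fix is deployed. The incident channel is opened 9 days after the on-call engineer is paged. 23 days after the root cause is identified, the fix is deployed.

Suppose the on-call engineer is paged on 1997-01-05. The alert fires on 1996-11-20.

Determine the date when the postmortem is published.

1997-03-04

The on-call engineer is paged: Jan 5, 1997.
The incident channel is opened: Jan 5, 1997 + 9 days = Jan 14, 1997.
The incident is resolved: Jan 14, 1997 + 5 weeks = Feb 18, 1997.
The alert fires: Nov 20, 1996.
The root cause is identified: Nov 20, 1996 + 9 weeks = Jan 22, 1997.
The fix is deployed: Jan 22, 1997 + 23 days = Feb 14, 1997.
Both prerequisites met — the incident is resolved (Feb 18, 1997), the fix is deployed (Feb 14, 1997); the later is Feb 18, 1997.
The postmortem is published: Feb 18, 1997 + 2 weeks = Mar 4, 1997.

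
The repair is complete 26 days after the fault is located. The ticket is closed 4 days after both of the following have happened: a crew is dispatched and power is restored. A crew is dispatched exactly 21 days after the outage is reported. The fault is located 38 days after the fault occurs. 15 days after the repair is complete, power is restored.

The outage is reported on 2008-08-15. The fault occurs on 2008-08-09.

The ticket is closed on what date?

2008-10-31

The outage is reported: Aug 15, 2008.
A crew is dispatched: Aug 15, 2008 + 21 days = Sep 5, 2008.
The fault occurs: Aug 9, 2008.
The fault is located: Aug 9, 2008 + 38 days = Sep 16, 2008.
The repair is complete: Sep 16, 2008 + 26 days = Oct 12, 2008.
Power is restored: Oct 12, 2008 + 15 days = Oct 27, 2008.
Both prerequisites met — a crew is dispatched (Sep 5, 2008), power is restored (Oct 27, 2008); the later is Oct 27, 2008.
The ticket is closed: Oct 27, 2008 + 4 days = Oct 31, 2008.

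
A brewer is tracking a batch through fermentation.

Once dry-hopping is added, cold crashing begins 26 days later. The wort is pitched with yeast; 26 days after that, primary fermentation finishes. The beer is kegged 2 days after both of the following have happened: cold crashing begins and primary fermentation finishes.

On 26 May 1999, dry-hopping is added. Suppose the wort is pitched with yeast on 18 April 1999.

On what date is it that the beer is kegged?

23 June 1999

Dry-hopping is added: May 26, 1999.
Cold crashing begins: May 26, 1999 + 26 days = Jun 21, 1999.
The wort is pitched with yeast: Apr 18, 1999.
Primary fermentation finishes: Apr 18, 1999 + 26 days = May 14, 1999.
Both prerequisites met — cold crashing begins (Jun 21, 1999), primary fermentation finishes (May 14, 1999); the later is Jun 21, 1999.
The beer is kegged: Jun 21, 1999 + 2 days = Jun 23, 1999.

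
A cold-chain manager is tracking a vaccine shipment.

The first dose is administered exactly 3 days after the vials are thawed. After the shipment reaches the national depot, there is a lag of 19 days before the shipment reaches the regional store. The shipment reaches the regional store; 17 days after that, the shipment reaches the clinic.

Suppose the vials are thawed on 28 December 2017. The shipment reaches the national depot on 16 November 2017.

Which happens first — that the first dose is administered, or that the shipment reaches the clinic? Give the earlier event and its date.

The vials are thawed: Dec 28, 2017.
The first dose is administered: Dec 28, 2017 + 3 days = Dec 31, 2017.
The shipment reaches the national depot: Nov 16, 2017.
The shipment reaches the regional store: Nov 16, 2017 + 19 days = Dec 5, 2017.
The shipment reaches the clinic: Dec 5, 2017 + 17 days = Dec 22, 2017.
Comparing: the first dose is administered on Dec 31, 2017 vs the shipment reaches the clinic on Dec 22, 2017. Earlier: the shipment reaches the clinic.

The shipment reaches the clinic — 22 December 2017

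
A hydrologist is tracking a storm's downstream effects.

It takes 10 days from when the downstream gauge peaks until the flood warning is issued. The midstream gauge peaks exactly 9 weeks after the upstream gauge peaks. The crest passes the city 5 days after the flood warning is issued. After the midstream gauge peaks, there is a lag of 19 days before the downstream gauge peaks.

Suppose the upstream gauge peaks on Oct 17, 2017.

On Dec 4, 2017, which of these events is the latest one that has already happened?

The upstream gauge peaks: Oct 17, 2017.
The midstream gauge peaks: Oct 17, 2017 + 9 weeks = Dec 19, 2017.
The downstream gauge peaks: Dec 19, 2017 + 19 days = Jan 7, 2018.
The flood warning is issued: Jan 7, 2018 + 10 days = Jan 17, 2018.
The crest passes the city: Jan 17, 2018 + 5 days = Jan 22, 2018.
Dec 4, 2017 falls between when the upstream gauge peaks (Oct 17, 2017) and when the midstream gauge peaks (Dec 19, 2017).

The upstream gauge peaks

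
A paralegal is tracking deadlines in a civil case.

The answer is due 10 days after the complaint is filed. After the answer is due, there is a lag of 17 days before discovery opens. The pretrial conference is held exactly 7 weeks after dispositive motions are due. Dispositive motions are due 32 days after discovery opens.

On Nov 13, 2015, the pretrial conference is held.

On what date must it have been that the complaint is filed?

Jul 28, 2015

The pretrial conference is held: Nov 13, 2015.
Dispositive motions are due: Nov 13, 2015 − 7 weeks = Sep 25, 2015.
Discovery opens: Sep 25, 2015 − 32 days = Aug 24, 2015.
The answer is due: Aug 24, 2015 − 17 days = Aug 7, 2015.
The complaint is filed: Aug 7, 2015 − 10 days = Jul 28, 2015.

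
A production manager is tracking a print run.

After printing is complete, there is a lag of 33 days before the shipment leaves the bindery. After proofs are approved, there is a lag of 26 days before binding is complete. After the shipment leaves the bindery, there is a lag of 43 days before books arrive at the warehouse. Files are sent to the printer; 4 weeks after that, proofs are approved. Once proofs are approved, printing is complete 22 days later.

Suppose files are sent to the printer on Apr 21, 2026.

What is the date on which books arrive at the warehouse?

Files are sent to the printer: Apr 21, 2026.
Proofs are approved: Apr 21, 2026 + 4 weeks = May 19, 2026.
Printing is complete: May 19, 2026 + 22 days = Jun 10, 2026.
The shipment leaves the bindery: Jun 10, 2026 + 33 days = Jul 13, 2026.
Books arrive at the warehouse: Jul 13, 2026 + 43 days = Aug 25, 2026.

Aug 25, 2026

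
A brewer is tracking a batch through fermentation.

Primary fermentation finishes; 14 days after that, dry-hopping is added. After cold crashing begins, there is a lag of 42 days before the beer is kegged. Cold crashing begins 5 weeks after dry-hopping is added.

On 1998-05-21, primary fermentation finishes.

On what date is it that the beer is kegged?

Primary fermentation finishes: May 21, 1998.
Dry-hopping is added: May 21, 1998 + 14 days = Jun 4, 1998.
Cold crashing begins: Jun 4, 1998 + 5 weeks = Jul 9, 1998.
The beer is kegged: Jul 9, 1998 + 42 days = Aug 20, 1998.

1998-08-20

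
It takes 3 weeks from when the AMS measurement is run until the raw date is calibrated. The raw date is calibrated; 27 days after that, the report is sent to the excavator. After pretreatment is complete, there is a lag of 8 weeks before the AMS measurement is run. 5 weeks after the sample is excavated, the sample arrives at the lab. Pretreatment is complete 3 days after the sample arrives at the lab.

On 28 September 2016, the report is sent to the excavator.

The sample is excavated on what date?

9 May 2016

The report is sent to the excavator: Sep 28, 2016.
The raw date is calibrated: Sep 28, 2016 − 27 days = Sep 1, 2016.
The AMS measurement is run: Sep 1, 2016 − 3 weeks = Aug 11, 2016.
Pretreatment is complete: Aug 11, 2016 − 8 weeks = Jun 16, 2016.
The sample arrives at the lab: Jun 16, 2016 − 3 days = Jun 13, 2016.
The sample is excavated: Jun 13, 2016 − 5 weeks = May 9, 2016.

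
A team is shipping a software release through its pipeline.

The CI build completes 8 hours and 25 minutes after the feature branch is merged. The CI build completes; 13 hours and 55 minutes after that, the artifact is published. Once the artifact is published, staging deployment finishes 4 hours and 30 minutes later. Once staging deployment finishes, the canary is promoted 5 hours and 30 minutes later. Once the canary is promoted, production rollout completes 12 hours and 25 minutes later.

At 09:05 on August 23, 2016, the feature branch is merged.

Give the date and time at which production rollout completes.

The feature branch is merged: 09:05 Aug 23, 2016.
The CI build completes: 09:05 Aug 23, 2016 + 8h25m = 17:30 Aug 23, 2016.
The artifact is published: 17:30 Aug 23, 2016 + 13h55m = 07:25 Aug 24, 2016.
Staging deployment finishes: 07:25 Aug 24, 2016 + 4h30m = 11:55 Aug 24, 2016.
The canary is promoted: 11:55 Aug 24, 2016 + 5h30m = 17:25 Aug 24, 2016.
Production rollout completes: 17:25 Aug 24, 2016 + 12h25m = 05:50 Aug 25, 2016.

05:50 on August 25, 2016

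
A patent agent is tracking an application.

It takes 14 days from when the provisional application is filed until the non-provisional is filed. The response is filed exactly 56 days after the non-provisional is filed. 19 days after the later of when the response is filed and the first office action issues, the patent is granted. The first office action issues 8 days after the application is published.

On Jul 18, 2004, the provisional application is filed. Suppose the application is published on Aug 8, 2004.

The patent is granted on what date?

Oct 15, 2004

The provisional application is filed: Jul 18, 2004.
The non-provisional is filed: Jul 18, 2004 + 14 days = Aug 1, 2004.
The response is filed: Aug 1, 2004 + 56 days = Sep 26, 2004.
The application is published: Aug 8, 2004.
The first office action issues: Aug 8, 2004 + 8 days = Aug 16, 2004.
Both prerequisites met — the response is filed (Sep 26, 2004), the first office action issues (Aug 16, 2004); the later is Sep 26, 2004.
The patent is granted: Sep 26, 2004 + 19 days = Oct 15, 2004.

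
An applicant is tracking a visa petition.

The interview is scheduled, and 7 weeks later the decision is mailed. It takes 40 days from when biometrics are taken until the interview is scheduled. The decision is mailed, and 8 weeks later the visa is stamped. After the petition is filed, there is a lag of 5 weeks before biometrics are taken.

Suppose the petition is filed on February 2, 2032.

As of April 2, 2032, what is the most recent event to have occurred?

The petition is filed: Feb 2, 2032.
Biometrics are taken: Feb 2, 2032 + 5 weeks = Mar 8, 2032.
The interview is scheduled: Mar 8, 2032 + 40 days = Apr 17, 2032.
The decision is mailed: Apr 17, 2032 + 7 weeks = Jun 5, 2032.
The visa is stamped: Jun 5, 2032 + 8 weeks = Jul 31, 2032.
Apr 2, 2032 falls between when biometrics are taken (Mar 8, 2032) and when the interview is scheduled (Apr 17, 2032).

Biometrics are taken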